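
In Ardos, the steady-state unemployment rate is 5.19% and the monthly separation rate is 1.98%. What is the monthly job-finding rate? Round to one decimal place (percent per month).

Job-finding rate ≈ 36.2% per month.

From u* = s/(s+f): f = s·(1−u)/u.
f = 1.98 × (1 − 0.0519) / 0.0519 = 1.8772 / 0.0519 ≈ 36.2% per month.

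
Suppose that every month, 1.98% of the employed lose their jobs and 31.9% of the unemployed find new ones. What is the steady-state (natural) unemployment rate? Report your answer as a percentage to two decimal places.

Steady-state unemployment rate ≈ 5.84%.

At steady state the flows balance: s·E = f·U, so U/(E+U) = s/(s+f).
u* = 1.98 / (1.98 + 31.9) = 1.98 / 33.88 = 5.84%.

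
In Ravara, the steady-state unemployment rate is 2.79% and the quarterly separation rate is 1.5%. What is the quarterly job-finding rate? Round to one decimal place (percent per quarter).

Job-finding rate ≈ 52.3% per quarter.

From u* = s/(s+f): f = s·(1−u)/u.
f = 1.5 × (1 − 0.0279) / 0.0279 = 1.4581 / 0.0279 ≈ 52.3% per quarter.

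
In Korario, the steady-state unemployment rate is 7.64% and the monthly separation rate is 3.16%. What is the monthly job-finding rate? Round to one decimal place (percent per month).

Job-finding rate ≈ 38.2% per month.

From u* = s/(s+f): f = s·(1−u)/u.
f = 3.16 × (1 − 0.0764) / 0.0764 = 2.9186 / 0.0764 ≈ 38.2% per month.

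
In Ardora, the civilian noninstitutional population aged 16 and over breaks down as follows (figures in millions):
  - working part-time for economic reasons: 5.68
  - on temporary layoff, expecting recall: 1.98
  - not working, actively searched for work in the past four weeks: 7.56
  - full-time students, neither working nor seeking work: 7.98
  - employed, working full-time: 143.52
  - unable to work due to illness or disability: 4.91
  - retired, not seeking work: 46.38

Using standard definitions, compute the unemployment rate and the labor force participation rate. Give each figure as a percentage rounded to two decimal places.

Employed = 5.68 + 143.52 = 149.20 million (anyone who worked, including part-time for economic reasons, counts as employed).
Unemployed = 1.98 + 7.56 = 9.54 million (jobless and actively searching, or on temporary layoff).
Labor force = 149.20 + 9.54 = 158.74 million.
Not in labor force = 7.98 + 4.91 + 46.38 = 59.27 million (those not working and not actively searching are outside the labor force).
Civilian working-age population = 158.74 + 59.27 = 218.01 million.
Unemployment rate = 9.54 / 158.74 = 6.01%.
Labor force participation rate = 158.74 / 218.01 = 72.81%.

Unemployment rate ≈ 6.01%; labor force participation rate ≈ 72.81%.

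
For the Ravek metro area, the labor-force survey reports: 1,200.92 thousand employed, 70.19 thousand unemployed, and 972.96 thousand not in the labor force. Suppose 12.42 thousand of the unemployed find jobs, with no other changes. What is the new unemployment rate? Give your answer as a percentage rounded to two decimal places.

Initially, labor force = 1,200.92 + 70.19 = 1,271.11 thousand, so u = 70.19/1,271.11 = 5.52%.
After the change, unemployed falls and employed rises by 12.42; labor force unchanged → E = 1,213.34, U = 57.77, labor force = 1,271.11 thousand.
New unemployment rate = 57.77 / 1,271.11 = 4.54%.

New unemployment rate ≈ 4.54%.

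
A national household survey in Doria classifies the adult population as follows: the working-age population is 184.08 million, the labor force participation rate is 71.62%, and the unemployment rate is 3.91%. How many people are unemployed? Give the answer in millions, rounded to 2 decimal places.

About 5.15 million are unemployed.

Labor force = 0.7162 × 184.08 = 131.84 million.
Unemployed = 0.0391 × 131.84 ≈ 5.15 million.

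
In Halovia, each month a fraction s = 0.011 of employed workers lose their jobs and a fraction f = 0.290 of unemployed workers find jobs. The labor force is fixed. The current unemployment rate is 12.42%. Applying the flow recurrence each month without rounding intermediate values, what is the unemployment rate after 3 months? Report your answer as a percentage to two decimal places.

With a fixed labor force, u_{t+1} = u_t + s·(1−u_t) − f·u_t = u_t·(1−s−f) + s.
Here 1−s−f = 0.699 and s = 0.011.
u_1 = 0.124200 × 0.699 + 0.011 = 0.097816.
u_2 = 0.097816 × 0.699 + 0.011 = 0.079373.
u_3 = 0.079373 × 0.699 + 0.011 = 0.066482.

Unemployment rate after three months ≈ 6.65%.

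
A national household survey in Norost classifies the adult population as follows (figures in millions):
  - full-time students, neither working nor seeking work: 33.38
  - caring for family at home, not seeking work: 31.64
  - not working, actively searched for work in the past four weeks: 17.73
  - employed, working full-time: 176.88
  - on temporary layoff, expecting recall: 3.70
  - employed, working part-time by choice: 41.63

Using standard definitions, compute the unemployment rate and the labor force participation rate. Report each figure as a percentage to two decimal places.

Employed = 176.88 + 41.63 = 218.51 million.
Unemployed = 17.73 + 3.70 = 21.43 million (jobless and actively searching, or on temporary layoff).
Labor force = 218.51 + 21.43 = 239.94 million.
Not in labor force = 33.38 + 31.64 = 65.02 million (those not working and not actively searching are outside the labor force).
Civilian working-age population = 239.94 + 65.02 = 304.96 million.
Unemployment rate = 21.43 / 239.94 = 8.93%.
Labor force participation rate = 239.94 / 304.96 = 78.68%.

Unemployment rate ≈ 8.93%; labor force participation rate ≈ 78.68%.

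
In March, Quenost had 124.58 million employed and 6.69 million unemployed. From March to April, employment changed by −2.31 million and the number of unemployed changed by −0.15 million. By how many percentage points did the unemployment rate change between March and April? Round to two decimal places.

The unemployment rate changed by −0.02 percentage points.

March: labor force = 124.58 + 6.69 = 131.27; u = 6.69/131.27 = 5.10%.
April: labor force = 122.27 + 6.54 = 128.81; u = 6.54/128.81 = 5.08%.
Change = 5.08% − 5.10% = −0.02 pp.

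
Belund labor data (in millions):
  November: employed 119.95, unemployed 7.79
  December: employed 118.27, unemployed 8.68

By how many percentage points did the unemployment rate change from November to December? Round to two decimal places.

November: labor force = 119.95 + 7.79 = 127.74; u = 7.79/127.74 = 6.10%.
December: labor force = 118.27 + 8.68 = 126.95; u = 8.68/126.95 = 6.84%.
Change = 6.84% − 6.10% = +0.74 pp.

The unemployment rate changed by +0.74 percentage points.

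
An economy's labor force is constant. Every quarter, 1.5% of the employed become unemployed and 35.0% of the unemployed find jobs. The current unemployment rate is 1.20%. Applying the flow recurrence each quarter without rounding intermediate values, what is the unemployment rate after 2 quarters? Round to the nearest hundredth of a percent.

Unemployment rate after two quarters ≈ 2.94%.

With a fixed labor force, u_{t+1} = u_t + s·(1−u_t) − f·u_t = u_t·(1−s−f) + s.
Here 1−s−f = 0.635 and s = 0.015.
u_1 = 0.012000 × 0.635 + 0.015 = 0.022620.
u_2 = 0.022620 × 0.635 + 0.015 = 0.029364.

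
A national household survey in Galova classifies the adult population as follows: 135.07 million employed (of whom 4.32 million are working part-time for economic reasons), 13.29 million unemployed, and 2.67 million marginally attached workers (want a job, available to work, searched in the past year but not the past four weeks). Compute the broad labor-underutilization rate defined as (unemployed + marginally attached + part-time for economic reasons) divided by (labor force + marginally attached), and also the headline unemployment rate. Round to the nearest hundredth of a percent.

Labor force = 135.07 + 13.29 = 148.36 million.
Numerator = 13.29 + 2.67 + 4.32 = 20.28 million.
Denominator = 148.36 + 2.67 = 151.03 million.
Broad rate = 20.28 / 151.03 = 13.43%.
Headline unemployment rate = 13.29 / 148.36 = 8.96%.

Broad underutilization rate ≈ 13.43%; headline unemployment rate ≈ 8.96%.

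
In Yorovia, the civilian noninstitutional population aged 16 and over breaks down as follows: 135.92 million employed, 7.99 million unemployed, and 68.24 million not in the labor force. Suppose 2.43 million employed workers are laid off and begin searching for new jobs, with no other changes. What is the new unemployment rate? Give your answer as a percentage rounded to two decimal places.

Initially, labor force = 135.92 + 7.99 = 143.91 million, so u = 7.99/143.91 = 5.55%.
After the change, employed falls and unemployed rises by 2.43; labor force unchanged → E = 133.49, U = 10.42, labor force = 143.91 million.
New unemployment rate = 10.42 / 143.91 = 7.24%.

New unemployment rate ≈ 7.24%.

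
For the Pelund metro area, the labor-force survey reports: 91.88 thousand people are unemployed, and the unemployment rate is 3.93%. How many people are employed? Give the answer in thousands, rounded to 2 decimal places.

Labor force = U / u = 91.88 / 0.0393 ≈ 2,337.91 thousand.
Employed = labor force − unemployed = 2,337.91 − 91.88 = 2,246.03 thousand.

About 2,246.03 thousand are employed.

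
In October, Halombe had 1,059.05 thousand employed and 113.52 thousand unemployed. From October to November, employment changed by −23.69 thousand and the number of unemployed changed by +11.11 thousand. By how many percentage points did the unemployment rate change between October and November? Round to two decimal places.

The unemployment rate changed by +1.06 percentage points.

October: labor force = 1,059.05 + 113.52 = 1,172.57; u = 113.52/1,172.57 = 9.68%.
November: labor force = 1,035.36 + 124.63 = 1,159.99; u = 124.63/1,159.99 = 10.74%.
Change = 10.74% − 9.68% = +1.06 pp.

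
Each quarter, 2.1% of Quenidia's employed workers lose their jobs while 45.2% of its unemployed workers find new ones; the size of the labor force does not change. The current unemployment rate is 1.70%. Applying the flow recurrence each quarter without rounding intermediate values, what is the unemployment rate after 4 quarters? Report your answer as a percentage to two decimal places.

With a fixed labor force, u_{t+1} = u_t + s·(1−u_t) − f·u_t = u_t·(1−s−f) + s.
Here 1−s−f = 0.527 and s = 0.021.
u_1 = 0.017000 × 0.527 + 0.021 = 0.029959.
u_2 = 0.029959 × 0.527 + 0.021 = 0.036788.
u_3 = 0.036788 × 0.527 + 0.021 = 0.040387.
u_4 = 0.040387 × 0.527 + 0.021 = 0.042284.

Unemployment rate after four quarters ≈ 4.23%.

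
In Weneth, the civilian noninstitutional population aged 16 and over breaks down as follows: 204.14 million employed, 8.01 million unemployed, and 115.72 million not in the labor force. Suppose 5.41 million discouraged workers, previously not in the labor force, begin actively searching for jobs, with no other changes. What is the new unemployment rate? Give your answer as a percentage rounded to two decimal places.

Initially, labor force = 204.14 + 8.01 = 212.15 million, so u = 8.01/212.15 = 3.78%.
After the change, unemployed and labor force both rise by 5.41 → E = 204.14, U = 13.42, labor force = 217.56 million.
New unemployment rate = 13.42 / 217.56 = 6.17%.

New unemployment rate ≈ 6.17%.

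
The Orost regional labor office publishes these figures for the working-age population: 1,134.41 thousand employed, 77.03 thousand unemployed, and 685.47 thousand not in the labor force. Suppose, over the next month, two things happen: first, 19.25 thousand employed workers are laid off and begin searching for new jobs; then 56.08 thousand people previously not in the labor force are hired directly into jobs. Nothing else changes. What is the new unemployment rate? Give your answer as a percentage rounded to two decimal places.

Initially, labor force = 1,134.41 + 77.03 = 1,211.44 thousand, so u = 77.03/1,211.44 = 6.36%.
After the first change, employed falls and unemployed rises by 19.25; labor force unchanged → E = 1,115.16, U = 96.28, labor force = 1,211.44 thousand.
After the second change, employed and labor force both rise by 56.08; unemployed unchanged → E = 1,171.24, U = 96.28, labor force = 1,267.52 thousand.
New unemployment rate = 96.28 / 1,267.52 = 7.60%.

New unemployment rate ≈ 7.60%.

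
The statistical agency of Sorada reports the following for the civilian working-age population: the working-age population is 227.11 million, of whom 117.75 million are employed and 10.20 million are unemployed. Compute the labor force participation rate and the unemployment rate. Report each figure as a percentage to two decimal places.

Labor force = employed + unemployed = 117.75 + 10.20 = 127.95 million.
Unemployment rate = 10.20 / 127.95 = 7.97%.
Labor force participation rate = 127.95 / 227.11 = 56.34%.

Labor force participation rate ≈ 56.34%; unemployment rate ≈ 7.97%.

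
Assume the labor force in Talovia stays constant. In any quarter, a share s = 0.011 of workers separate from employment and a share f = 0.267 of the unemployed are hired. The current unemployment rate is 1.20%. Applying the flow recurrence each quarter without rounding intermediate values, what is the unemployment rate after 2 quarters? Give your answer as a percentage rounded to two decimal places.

Unemployment rate after two quarters ≈ 2.52%.

With a fixed labor force, u_{t+1} = u_t + s·(1−u_t) − f·u_t = u_t·(1−s−f) + s.
Here 1−s−f = 0.722 and s = 0.011.
u_1 = 0.012000 × 0.722 + 0.011 = 0.019664.
u_2 = 0.019664 × 0.722 + 0.011 = 0.025197.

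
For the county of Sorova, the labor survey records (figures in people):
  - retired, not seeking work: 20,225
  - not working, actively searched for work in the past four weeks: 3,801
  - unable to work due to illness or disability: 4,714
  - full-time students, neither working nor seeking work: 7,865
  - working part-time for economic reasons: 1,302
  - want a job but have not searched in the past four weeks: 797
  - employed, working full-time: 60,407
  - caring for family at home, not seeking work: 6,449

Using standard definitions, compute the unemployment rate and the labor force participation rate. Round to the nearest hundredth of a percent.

Employed = 1,302 + 60,407 = 61,709 (anyone who worked, including part-time for economic reasons, counts as employed).
Unemployed = 3,801.
Labor force = 61,709 + 3,801 = 65,510.
Not in labor force = 20,225 + 4,714 + 7,865 + 797 + 6,449 = 40,050 (those not working and not actively searching are outside the labor force — including those who want a job but have given up searching).
Civilian working-age population = 65,510 + 40,050 = 105,560.
Unemployment rate = 3,801 / 65,510 = 5.80%.
Labor force participation rate = 65,510 / 105,560 = 62.06%.

Unemployment rate ≈ 5.80%; labor force participation rate ≈ 62.06%.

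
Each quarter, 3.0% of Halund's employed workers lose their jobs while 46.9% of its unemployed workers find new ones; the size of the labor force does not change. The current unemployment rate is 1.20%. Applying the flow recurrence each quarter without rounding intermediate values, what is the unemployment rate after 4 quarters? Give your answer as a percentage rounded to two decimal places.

Unemployment rate after four quarters ≈ 5.71%.

With a fixed labor force, u_{t+1} = u_t + s·(1−u_t) − f·u_t = u_t·(1−s−f) + s.
Here 1−s−f = 0.501 and s = 0.030.
u_1 = 0.012000 × 0.501 + 0.030 = 0.036012.
u_2 = 0.036012 × 0.501 + 0.030 = 0.048042.
u_3 = 0.048042 × 0.501 + 0.030 = 0.054069.
u_4 = 0.054069 × 0.501 + 0.030 = 0.057089.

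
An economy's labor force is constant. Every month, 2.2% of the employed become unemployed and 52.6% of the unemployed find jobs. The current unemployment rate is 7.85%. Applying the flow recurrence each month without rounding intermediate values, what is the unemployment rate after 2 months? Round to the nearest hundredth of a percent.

Unemployment rate after two months ≈ 4.80%.

With a fixed labor force, u_{t+1} = u_t + s·(1−u_t) − f·u_t = u_t·(1−s−f) + s.
Here 1−s−f = 0.452 and s = 0.022.
u_1 = 0.078500 × 0.452 + 0.022 = 0.057482.
u_2 = 0.057482 × 0.452 + 0.022 = 0.047982.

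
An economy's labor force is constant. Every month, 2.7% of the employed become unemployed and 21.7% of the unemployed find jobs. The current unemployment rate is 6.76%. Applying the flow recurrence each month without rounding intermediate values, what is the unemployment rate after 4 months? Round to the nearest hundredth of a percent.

With a fixed labor force, u_{t+1} = u_t + s·(1−u_t) − f·u_t = u_t·(1−s−f) + s.
Here 1−s−f = 0.756 and s = 0.027.
u_1 = 0.067600 × 0.756 + 0.027 = 0.078106.
u_2 = 0.078106 × 0.756 + 0.027 = 0.086048.
u_3 = 0.086048 × 0.756 + 0.027 = 0.092052.
u_4 = 0.092052 × 0.756 + 0.027 = 0.096591.

Unemployment rate after four months ≈ 9.66%.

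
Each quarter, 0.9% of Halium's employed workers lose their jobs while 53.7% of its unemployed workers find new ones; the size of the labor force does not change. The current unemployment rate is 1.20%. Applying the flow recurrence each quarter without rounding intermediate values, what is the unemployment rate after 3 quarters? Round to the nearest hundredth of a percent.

With a fixed labor force, u_{t+1} = u_t + s·(1−u_t) − f·u_t = u_t·(1−s−f) + s.
Here 1−s−f = 0.454 and s = 0.009.
u_1 = 0.012000 × 0.454 + 0.009 = 0.014448.
u_2 = 0.014448 × 0.454 + 0.009 = 0.015559.
u_3 = 0.015559 × 0.454 + 0.009 = 0.016064.

Unemployment rate after three quarters ≈ 1.61%.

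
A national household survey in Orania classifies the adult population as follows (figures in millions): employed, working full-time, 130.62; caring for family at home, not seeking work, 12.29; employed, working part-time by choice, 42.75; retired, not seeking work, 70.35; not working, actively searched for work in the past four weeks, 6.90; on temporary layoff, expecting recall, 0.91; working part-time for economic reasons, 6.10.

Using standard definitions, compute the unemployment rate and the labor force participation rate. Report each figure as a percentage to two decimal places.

Unemployment rate ≈ 4.17%; labor force participation rate ≈ 69.38%.

Employed = 130.62 + 42.75 + 6.10 = 179.47 million (anyone who worked, including part-time for economic reasons, counts as employed).
Unemployed = 6.90 + 0.91 = 7.81 million (jobless and actively searching, or on temporary layoff).
Labor force = 179.47 + 7.81 = 187.28 million.
Not in labor force = 12.29 + 70.35 = 82.64 million (those not working and not actively searching are outside the labor force).
Civilian working-age population = 187.28 + 82.64 = 269.92 million.
Unemployment rate = 7.81 / 187.28 = 4.17%.
Labor force participation rate = 187.28 / 269.92 = 69.38%.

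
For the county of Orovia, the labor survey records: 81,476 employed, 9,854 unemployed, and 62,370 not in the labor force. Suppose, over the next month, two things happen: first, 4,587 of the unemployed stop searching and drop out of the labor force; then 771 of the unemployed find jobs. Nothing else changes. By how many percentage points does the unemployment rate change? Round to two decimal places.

The unemployment rate changes by −5.61 percentage points.

Initially, labor force = 81,476 + 9,854 = 91,330, so u = 9,854/91,330 = 10.79%.
After the first change, unemployed and labor force both fall by 4,587 → E = 81,476, U = 5,267, labor force = 86,743.
After the second change, unemployed falls and employed rises by 771; labor force unchanged → E = 82,247, U = 4,496, labor force = 86,743.
New unemployment rate = 4,496 / 86,743 = 5.18%.
Change = 5.18% − 10.79% = −5.61 percentage points.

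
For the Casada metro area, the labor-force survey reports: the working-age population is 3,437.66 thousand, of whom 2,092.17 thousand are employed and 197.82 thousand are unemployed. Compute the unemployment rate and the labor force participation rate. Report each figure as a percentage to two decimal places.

Labor force = employed + unemployed = 2,092.17 + 197.82 = 2,289.99 thousand.
Unemployment rate = 197.82 / 2,289.99 = 8.64%.
Labor force participation rate = 2,289.99 / 3,437.66 = 66.61%.

Unemployment rate ≈ 8.64%; labor force participation rate ≈ 66.61%.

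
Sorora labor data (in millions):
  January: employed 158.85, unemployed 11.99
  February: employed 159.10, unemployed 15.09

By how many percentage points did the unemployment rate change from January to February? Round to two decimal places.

The unemployment rate changed by +1.64 percentage points.

January: labor force = 158.85 + 11.99 = 170.84; u = 11.99/170.84 = 7.02%.
February: labor force = 159.10 + 15.09 = 174.19; u = 15.09/174.19 = 8.66%.
Change = 8.66% − 7.02% = +1.64 pp.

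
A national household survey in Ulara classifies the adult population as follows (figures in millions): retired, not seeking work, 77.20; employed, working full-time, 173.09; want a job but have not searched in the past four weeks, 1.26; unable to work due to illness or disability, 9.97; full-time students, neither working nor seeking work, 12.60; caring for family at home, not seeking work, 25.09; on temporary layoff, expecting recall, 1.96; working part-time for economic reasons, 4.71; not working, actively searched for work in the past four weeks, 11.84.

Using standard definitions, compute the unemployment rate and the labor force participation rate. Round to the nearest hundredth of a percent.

Unemployment rate ≈ 7.20%; labor force participation rate ≈ 60.30%.

Employed = 173.09 + 4.71 = 177.80 million (anyone who worked, including part-time for economic reasons, counts as employed).
Unemployed = 1.96 + 11.84 = 13.80 million (jobless and actively searching, or on temporary layoff).
Labor force = 177.80 + 13.80 = 191.60 million.
Not in labor force = 77.20 + 1.26 + 9.97 + 12.60 + 25.09 = 126.12 million (those not working and not actively searching are outside the labor force — including those who want a job but have given up searching).
Civilian working-age population = 191.60 + 126.12 = 317.72 million.
Unemployment rate = 13.80 / 191.60 = 7.20%.
Labor force participation rate = 191.60 / 317.72 = 60.30%.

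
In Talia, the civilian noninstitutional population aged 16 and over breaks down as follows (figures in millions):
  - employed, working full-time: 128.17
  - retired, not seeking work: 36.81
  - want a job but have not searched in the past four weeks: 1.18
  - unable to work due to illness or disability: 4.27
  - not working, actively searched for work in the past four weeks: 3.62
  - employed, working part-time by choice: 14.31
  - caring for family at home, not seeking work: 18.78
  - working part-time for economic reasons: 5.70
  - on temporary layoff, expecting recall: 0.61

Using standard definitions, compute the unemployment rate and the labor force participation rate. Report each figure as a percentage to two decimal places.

Unemployment rate ≈ 2.78%; labor force participation rate ≈ 71.40%.

Employed = 128.17 + 14.31 + 5.70 = 148.18 million (anyone who worked, including part-time for economic reasons, counts as employed).
Unemployed = 3.62 + 0.61 = 4.23 million (jobless and actively searching, or on temporary layoff).
Labor force = 148.18 + 4.23 = 152.41 million.
Not in labor force = 36.81 + 1.18 + 4.27 + 18.78 = 61.04 million (those not working and not actively searching are outside the labor force — including those who want a job but have given up searching).
Civilian working-age population = 152.41 + 61.04 = 213.45 million.
Unemployment rate = 4.23 / 152.41 = 2.78%.
Labor force participation rate = 152.41 / 213.45 = 71.40%.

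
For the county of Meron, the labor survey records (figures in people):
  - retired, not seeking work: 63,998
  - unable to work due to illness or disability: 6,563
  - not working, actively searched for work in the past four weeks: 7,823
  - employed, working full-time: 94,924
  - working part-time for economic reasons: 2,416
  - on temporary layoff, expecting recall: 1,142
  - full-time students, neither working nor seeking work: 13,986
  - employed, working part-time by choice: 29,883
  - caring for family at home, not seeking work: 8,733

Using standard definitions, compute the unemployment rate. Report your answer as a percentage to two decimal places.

Unemployment rate ≈ 6.58%.

Employed = 94,924 + 2,416 + 29,883 = 127,223 (anyone who worked, including part-time for economic reasons, counts as employed).
Unemployed = 7,823 + 1,142 = 8,965 (jobless and actively searching, or on temporary layoff).
Labor force = 127,223 + 8,965 = 136,188.
Unemployment rate = 8,965 / 136,188 = 6.58%.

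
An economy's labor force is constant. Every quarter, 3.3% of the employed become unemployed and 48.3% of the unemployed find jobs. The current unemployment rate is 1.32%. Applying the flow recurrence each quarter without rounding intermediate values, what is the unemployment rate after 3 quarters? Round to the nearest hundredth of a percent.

Unemployment rate after three quarters ≈ 5.82%.

With a fixed labor force, u_{t+1} = u_t + s·(1−u_t) − f·u_t = u_t·(1−s−f) + s.
Here 1−s−f = 0.484 and s = 0.033.
u_1 = 0.013200 × 0.484 + 0.033 = 0.039389.
u_2 = 0.039389 × 0.484 + 0.033 = 0.052064.
u_3 = 0.052064 × 0.484 + 0.033 = 0.058199.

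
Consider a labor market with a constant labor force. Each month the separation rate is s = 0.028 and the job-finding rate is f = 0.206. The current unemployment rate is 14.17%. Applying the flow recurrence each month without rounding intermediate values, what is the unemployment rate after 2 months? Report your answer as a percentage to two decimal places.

With a fixed labor force, u_{t+1} = u_t + s·(1−u_t) − f·u_t = u_t·(1−s−f) + s.
Here 1−s−f = 0.766 and s = 0.028.
u_1 = 0.141700 × 0.766 + 0.028 = 0.136542.
u_2 = 0.136542 × 0.766 + 0.028 = 0.132591.

Unemployment rate after two months ≈ 13.26%.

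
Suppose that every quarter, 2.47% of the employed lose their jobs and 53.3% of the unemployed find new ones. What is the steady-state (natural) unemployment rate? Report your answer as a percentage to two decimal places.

Steady-state unemployment rate ≈ 4.43%.

At steady state the flows balance: s·E = f·U, so U/(E+U) = s/(s+f).
u* = 2.47 / (2.47 + 53.3) = 2.47 / 55.77 = 4.43%.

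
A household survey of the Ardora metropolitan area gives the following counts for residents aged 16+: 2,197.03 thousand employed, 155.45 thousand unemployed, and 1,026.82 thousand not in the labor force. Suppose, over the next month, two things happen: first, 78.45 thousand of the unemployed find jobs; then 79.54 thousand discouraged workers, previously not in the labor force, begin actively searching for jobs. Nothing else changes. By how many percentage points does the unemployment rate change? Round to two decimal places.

Initially, labor force = 2,197.03 + 155.45 = 2,352.48 thousand, so u = 155.45/2,352.48 = 6.61%.
After the first change, unemployed falls and employed rises by 78.45; labor force unchanged → E = 2,275.48, U = 77.00, labor force = 2,352.48 thousand.
After the second change, unemployed and labor force both rise by 79.54 → E = 2,275.48, U = 156.54, labor force = 2,432.02 thousand.
New unemployment rate = 156.54 / 2,432.02 = 6.44%.
Change = 6.44% − 6.61% = −0.17 percentage points.

The unemployment rate changes by −0.17 percentage points.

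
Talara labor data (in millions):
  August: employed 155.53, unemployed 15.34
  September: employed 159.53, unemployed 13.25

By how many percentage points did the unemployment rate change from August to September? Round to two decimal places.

The unemployment rate changed by −1.31 percentage points.

August: labor force = 155.53 + 15.34 = 170.87; u = 15.34/170.87 = 8.98%.
September: labor force = 159.53 + 13.25 = 172.78; u = 13.25/172.78 = 7.67%.
Change = 7.67% − 8.98% = −1.31 pp.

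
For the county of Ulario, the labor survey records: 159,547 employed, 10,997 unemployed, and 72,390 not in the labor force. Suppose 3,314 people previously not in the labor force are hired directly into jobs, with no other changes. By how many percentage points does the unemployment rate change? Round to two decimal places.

The unemployment rate changes by −0.12 percentage points.

Initially, labor force = 159,547 + 10,997 = 170,544, so u = 10,997/170,544 = 6.45%.
After the change, employed and labor force both rise by 3,314; unemployed unchanged → E = 162,861, U = 10,997, labor force = 173,858.
New unemployment rate = 10,997 / 173,858 = 6.33%.
Change = 6.33% − 6.45% = −0.12 percentage points.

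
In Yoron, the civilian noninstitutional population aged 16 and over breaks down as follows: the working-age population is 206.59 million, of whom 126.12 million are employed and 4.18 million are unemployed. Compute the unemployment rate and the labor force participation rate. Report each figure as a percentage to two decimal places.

Unemployment rate ≈ 3.21%; labor force participation rate ≈ 63.07%.

Labor force = employed + unemployed = 126.12 + 4.18 = 130.30 million.
Unemployment rate = 4.18 / 130.30 = 3.21%.
Labor force participation rate = 130.30 / 206.59 = 63.07%.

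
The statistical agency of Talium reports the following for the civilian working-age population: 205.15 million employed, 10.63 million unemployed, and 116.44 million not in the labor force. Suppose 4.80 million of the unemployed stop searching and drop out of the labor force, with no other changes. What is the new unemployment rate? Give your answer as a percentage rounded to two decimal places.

New unemployment rate ≈ 2.76%.

Initially, labor force = 205.15 + 10.63 = 215.78 million, so u = 10.63/215.78 = 4.93%.
After the change, unemployed and labor force both fall by 4.80 → E = 205.15, U = 5.83, labor force = 210.98 million.
New unemployment rate = 5.83 / 210.98 = 2.76%.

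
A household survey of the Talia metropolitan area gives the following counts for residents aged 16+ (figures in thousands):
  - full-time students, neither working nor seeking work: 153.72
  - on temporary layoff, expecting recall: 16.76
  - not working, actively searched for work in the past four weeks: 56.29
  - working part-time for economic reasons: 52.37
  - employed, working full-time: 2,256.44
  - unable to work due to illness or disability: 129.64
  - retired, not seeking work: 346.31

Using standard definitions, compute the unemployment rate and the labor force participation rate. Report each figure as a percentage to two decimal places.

Unemployment rate ≈ 3.07%; labor force participation rate ≈ 79.09%.

Employed = 52.37 + 2,256.44 = 2,308.81 thousand (anyone who worked, including part-time for economic reasons, counts as employed).
Unemployed = 16.76 + 56.29 = 73.05 thousand (jobless and actively searching, or on temporary layoff).
Labor force = 2,308.81 + 73.05 = 2,381.86 thousand.
Not in labor force = 153.72 + 129.64 + 346.31 = 629.67 thousand (those not working and not actively searching are outside the labor force).
Civilian working-age population = 2,381.86 + 629.67 = 3,011.53 thousand.
Unemployment rate = 73.05 / 2,381.86 = 3.07%.
Labor force participation rate = 2,381.86 / 3,011.53 = 79.09%.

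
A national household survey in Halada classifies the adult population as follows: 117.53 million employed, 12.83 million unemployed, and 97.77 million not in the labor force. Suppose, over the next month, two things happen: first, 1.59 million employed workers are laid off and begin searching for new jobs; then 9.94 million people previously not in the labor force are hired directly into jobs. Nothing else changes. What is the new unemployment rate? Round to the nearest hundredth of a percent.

New unemployment rate ≈ 10.28%.

Initially, labor force = 117.53 + 12.83 = 130.36 million, so u = 12.83/130.36 = 9.84%.
After the first change, employed falls and unemployed rises by 1.59; labor force unchanged → E = 115.94, U = 14.42, labor force = 130.36 million.
After the second change, employed and labor force both rise by 9.94; unemployed unchanged → E = 125.88, U = 14.42, labor force = 140.30 million.
New unemployment rate = 14.42 / 140.30 = 10.28%.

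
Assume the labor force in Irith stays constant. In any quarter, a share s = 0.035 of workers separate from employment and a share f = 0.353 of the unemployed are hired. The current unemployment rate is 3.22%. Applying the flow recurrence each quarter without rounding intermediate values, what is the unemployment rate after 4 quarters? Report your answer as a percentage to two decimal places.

Unemployment rate after four quarters ≈ 8.21%.

With a fixed labor force, u_{t+1} = u_t + s·(1−u_t) − f·u_t = u_t·(1−s−f) + s.
Here 1−s−f = 0.612 and s = 0.035.
u_1 = 0.032200 × 0.612 + 0.035 = 0.054706.
u_2 = 0.054706 × 0.612 + 0.035 = 0.068480.
u_3 = 0.068480 × 0.612 + 0.035 = 0.076910.
u_4 = 0.076910 × 0.612 + 0.035 = 0.082069.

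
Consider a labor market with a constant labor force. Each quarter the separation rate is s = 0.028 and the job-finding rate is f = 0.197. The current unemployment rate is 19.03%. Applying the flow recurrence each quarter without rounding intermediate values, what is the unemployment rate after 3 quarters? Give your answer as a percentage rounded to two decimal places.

Unemployment rate after three quarters ≈ 15.51%.

With a fixed labor force, u_{t+1} = u_t + s·(1−u_t) − f·u_t = u_t·(1−s−f) + s.
Here 1−s−f = 0.775 and s = 0.028.
u_1 = 0.190300 × 0.775 + 0.028 = 0.175482.
u_2 = 0.175482 × 0.775 + 0.028 = 0.163999.
u_3 = 0.163999 × 0.775 + 0.028 = 0.155099.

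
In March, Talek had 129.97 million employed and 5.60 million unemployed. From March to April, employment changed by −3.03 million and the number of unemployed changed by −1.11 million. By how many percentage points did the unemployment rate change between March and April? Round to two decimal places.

March: labor force = 129.97 + 5.60 = 135.57; u = 5.60/135.57 = 4.13%.
April: labor force = 126.94 + 4.49 = 131.43; u = 4.49/131.43 = 3.42%.
Change = 3.42% − 4.13% = −0.71 pp.

The unemployment rate changed by −0.71 percentage points.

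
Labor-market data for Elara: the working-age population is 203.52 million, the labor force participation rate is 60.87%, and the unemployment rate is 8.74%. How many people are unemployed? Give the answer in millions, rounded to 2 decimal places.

About 10.83 million are unemployed.

Labor force = 0.6087 × 203.52 = 123.88 million.
Unemployed = 0.0874 × 123.88 ≈ 10.83 million.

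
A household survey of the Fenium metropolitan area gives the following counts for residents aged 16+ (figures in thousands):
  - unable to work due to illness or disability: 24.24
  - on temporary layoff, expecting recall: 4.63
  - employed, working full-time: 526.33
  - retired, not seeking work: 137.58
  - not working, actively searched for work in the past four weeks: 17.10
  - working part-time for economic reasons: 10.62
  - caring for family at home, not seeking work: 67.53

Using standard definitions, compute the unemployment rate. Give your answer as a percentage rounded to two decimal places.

Employed = 526.33 + 10.62 = 536.95 thousand (anyone who worked, including part-time for economic reasons, counts as employed).
Unemployed = 4.63 + 17.10 = 21.73 thousand (jobless and actively searching, or on temporary layoff).
Labor force = 536.95 + 21.73 = 558.68 thousand.
Unemployment rate = 21.73 / 558.68 = 3.89%.

Unemployment rate ≈ 3.89%.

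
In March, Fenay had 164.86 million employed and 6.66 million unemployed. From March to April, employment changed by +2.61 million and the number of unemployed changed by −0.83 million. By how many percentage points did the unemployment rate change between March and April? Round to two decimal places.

March: labor force = 164.86 + 6.66 = 171.52; u = 6.66/171.52 = 3.88%.
April: labor force = 167.47 + 5.83 = 173.30; u = 5.83/173.30 = 3.36%.
Change = 3.36% − 3.88% = −0.52 pp.

The unemployment rate changed by −0.52 percentage points.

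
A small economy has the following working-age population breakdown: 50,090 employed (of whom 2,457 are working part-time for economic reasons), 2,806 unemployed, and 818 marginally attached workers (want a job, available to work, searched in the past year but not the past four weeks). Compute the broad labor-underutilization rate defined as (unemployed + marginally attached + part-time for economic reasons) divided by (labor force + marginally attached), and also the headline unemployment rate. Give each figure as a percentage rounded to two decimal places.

Broad underutilization rate ≈ 11.32%; headline unemployment rate ≈ 5.30%.

Labor force = 50,090 + 2,806 = 52,896.
Numerator = 2,806 + 818 + 2,457 = 6,081.
Denominator = 52,896 + 818 = 53,714.
Broad rate = 6,081 / 53,714 = 11.32%.
Headline unemployment rate = 2,806 / 52,896 = 5.30%.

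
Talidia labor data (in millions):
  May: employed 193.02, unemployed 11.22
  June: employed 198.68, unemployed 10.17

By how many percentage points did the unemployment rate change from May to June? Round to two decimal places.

The unemployment rate changed by −0.62 percentage points.

May: labor force = 193.02 + 11.22 = 204.24; u = 11.22/204.24 = 5.49%.
June: labor force = 198.68 + 10.17 = 208.85; u = 10.17/208.85 = 4.87%.
Change = 4.87% − 5.49% = −0.62 pp.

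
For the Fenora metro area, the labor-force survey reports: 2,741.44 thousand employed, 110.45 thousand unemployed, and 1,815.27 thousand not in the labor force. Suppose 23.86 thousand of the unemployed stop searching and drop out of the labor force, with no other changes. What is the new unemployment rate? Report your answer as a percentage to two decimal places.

Initially, labor force = 2,741.44 + 110.45 = 2,851.89 thousand, so u = 110.45/2,851.89 = 3.87%.
After the change, unemployed and labor force both fall by 23.86 → E = 2,741.44, U = 86.59, labor force = 2,828.03 thousand.
New unemployment rate = 86.59 / 2,828.03 = 3.06%.

New unemployment rate ≈ 3.06%.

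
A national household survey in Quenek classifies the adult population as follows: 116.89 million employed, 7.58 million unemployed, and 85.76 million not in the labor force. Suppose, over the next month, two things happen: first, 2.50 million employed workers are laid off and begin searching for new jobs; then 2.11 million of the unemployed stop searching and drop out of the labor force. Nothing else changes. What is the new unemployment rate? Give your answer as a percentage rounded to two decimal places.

New unemployment rate ≈ 6.51%.

Initially, labor force = 116.89 + 7.58 = 124.47 million, so u = 7.58/124.47 = 6.09%.
After the first change, employed falls and unemployed rises by 2.50; labor force unchanged → E = 114.39, U = 10.08, labor force = 124.47 million.
After the second change, unemployed and labor force both fall by 2.11 → E = 114.39, U = 7.97, labor force = 122.36 million.
New unemployment rate = 7.97 / 122.36 = 6.51%.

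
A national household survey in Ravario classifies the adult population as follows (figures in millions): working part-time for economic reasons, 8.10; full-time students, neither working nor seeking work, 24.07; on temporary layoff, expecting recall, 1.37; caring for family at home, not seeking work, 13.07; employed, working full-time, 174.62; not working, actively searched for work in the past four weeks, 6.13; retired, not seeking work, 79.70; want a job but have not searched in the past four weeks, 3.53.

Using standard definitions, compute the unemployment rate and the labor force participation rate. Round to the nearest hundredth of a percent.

Unemployment rate ≈ 3.94%; labor force participation rate ≈ 61.24%.

Employed = 8.10 + 174.62 = 182.72 million (anyone who worked, including part-time for economic reasons, counts as employed).
Unemployed = 1.37 + 6.13 = 7.50 million (jobless and actively searching, or on temporary layoff).
Labor force = 182.72 + 7.50 = 190.22 million.
Not in labor force = 24.07 + 13.07 + 79.70 + 3.53 = 120.37 million (those not working and not actively searching are outside the labor force — including those who want a job but have given up searching).
Civilian working-age population = 190.22 + 120.37 = 310.59 million.
Unemployment rate = 7.50 / 190.22 = 3.94%.
Labor force participation rate = 190.22 / 310.59 = 61.24%.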